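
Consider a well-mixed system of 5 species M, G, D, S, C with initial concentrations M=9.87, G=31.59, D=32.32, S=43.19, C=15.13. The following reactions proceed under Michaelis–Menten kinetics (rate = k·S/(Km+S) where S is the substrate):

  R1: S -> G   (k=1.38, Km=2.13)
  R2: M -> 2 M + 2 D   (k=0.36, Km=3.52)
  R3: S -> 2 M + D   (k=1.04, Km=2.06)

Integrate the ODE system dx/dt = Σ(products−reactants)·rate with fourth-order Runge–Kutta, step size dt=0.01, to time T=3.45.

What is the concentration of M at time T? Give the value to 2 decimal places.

M at T = 17.67

RK4 with dt=0.01: 345 steps to T=3.45. Trajectory (selected grid times):
t=0.00: M=9.87 G=31.59 D=32.32 S=43.19 C=15.13
t=0.38: M=10.73 G=32.09 D=32.90 S=42.31 C=15.13
t=0.77: M=11.61 G=32.60 D=33.50 S=41.41 C=15.13
t=1.15: M=12.46 G=33.10 D=34.09 S=40.54 C=15.13
t=1.53: M=13.32 G=33.60 D=34.68 S=39.67 C=15.13
t=1.92: M=14.21 G=34.11 D=35.29 S=38.77 C=15.13
t=2.30: M=15.07 G=34.61 D=35.88 S=37.90 C=15.13
t=2.68: M=15.93 G=35.10 D=36.48 S=37.03 C=15.13
t=3.07: M=16.81 G=35.61 D=37.10 S=36.14 C=15.13
t=3.45: M=17.67 G=36.11 D=37.70 S=35.27 C=15.13
Read off M at T=3.45: 17.67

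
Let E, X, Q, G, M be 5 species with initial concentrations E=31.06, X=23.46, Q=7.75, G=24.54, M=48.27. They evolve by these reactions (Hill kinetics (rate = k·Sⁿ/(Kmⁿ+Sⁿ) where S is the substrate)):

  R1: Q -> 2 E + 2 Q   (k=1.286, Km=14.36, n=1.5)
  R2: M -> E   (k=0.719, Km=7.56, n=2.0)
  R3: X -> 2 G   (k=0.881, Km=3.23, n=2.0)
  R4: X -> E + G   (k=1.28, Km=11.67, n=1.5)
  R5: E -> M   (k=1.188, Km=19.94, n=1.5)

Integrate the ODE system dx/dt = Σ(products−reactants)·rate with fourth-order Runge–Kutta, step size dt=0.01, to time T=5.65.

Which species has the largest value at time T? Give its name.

Dominant species at T: M

RK4 with dt=0.01: 565 steps to T=5.65. Trajectory (selected grid times):
t=0.00: E=31.06 X=23.46 Q=7.75 G=24.54 M=48.27
t=0.63: E=32.06 X=22.32 Q=7.98 G=26.22 M=48.33
t=1.26: E=33.06 X=21.20 Q=8.22 G=27.88 M=48.39
t=1.88: E=34.04 X=20.11 Q=8.47 G=29.51 M=48.46
t=2.51: E=35.02 X=19.02 Q=8.73 G=31.14 M=48.54
t=3.14: E=36.01 X=17.94 Q=8.99 G=32.75 M=48.62
t=3.77: E=36.98 X=16.89 Q=9.26 G=34.35 M=48.71
t=4.39: E=37.93 X=15.87 Q=9.54 G=35.90 M=48.81
t=5.02: E=38.89 X=14.85 Q=9.83 G=37.44 M=48.91
t=5.65: E=39.84 X=13.86 Q=10.12 G=38.96 M=49.02
At T=5.65: E=39.84 X=13.86 Q=10.12 G=38.96 M=49.02; the largest is M.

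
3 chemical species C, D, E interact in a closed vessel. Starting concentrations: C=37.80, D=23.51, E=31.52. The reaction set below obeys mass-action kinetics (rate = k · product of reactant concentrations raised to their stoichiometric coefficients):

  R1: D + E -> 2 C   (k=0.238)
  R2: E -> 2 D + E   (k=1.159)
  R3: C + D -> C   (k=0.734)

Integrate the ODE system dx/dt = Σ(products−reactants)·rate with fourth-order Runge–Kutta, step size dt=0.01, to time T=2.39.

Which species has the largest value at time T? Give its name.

RK4 with dt=0.01: 239 steps to T=2.39. Trajectory (selected grid times):
t=0.00: C=37.80 D=23.51 E=31.52
t=0.27: C=50.94 D=1.35 E=24.95
t=0.53: C=54.69 D=1.18 E=23.07
t=0.80: C=57.89 D=1.05 E=21.48
t=1.06: C=60.48 D=0.96 E=20.18
t=1.33: C=62.78 D=0.88 E=19.03
t=1.59: C=64.72 D=0.81 E=18.06
t=1.86: C=66.49 D=0.76 E=17.17
t=2.12: C=68.02 D=0.71 E=16.41
t=2.39: C=69.44 D=0.67 E=15.70
At T=2.39: C=69.44 D=0.67 E=15.70; the largest is C.

Dominant species at T: C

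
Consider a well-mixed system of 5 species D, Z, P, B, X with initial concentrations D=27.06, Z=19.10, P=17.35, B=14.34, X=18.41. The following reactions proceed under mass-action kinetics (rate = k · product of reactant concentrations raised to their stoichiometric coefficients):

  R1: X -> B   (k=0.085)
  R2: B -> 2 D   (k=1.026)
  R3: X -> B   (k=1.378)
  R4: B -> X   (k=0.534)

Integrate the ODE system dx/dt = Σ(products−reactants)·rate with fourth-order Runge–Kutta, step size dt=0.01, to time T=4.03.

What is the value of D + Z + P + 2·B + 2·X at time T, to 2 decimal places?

Value at T = 129.01

Check how each reaction changes W = D + Z + P + 2·B + 2·X (weight of products minus weight of reactants):
R1: X -> B: (2·1) − (2·1) = 2 − 2 = 0
R2: B -> 2 D: (1·2) − (2·1) = 2 − 2 = 0
R3: X -> B: (2·1) − (2·1) = 2 − 2 = 0
R4: B -> X: (2·1) − (2·1) = 2 − 2 = 0
Every reaction leaves W unchanged, so W is conserved and no simulation is needed: W(T) = W(0) = 27.06 + 19.10 + 17.35 + 2·14.34 + 2·18.41 = 129.01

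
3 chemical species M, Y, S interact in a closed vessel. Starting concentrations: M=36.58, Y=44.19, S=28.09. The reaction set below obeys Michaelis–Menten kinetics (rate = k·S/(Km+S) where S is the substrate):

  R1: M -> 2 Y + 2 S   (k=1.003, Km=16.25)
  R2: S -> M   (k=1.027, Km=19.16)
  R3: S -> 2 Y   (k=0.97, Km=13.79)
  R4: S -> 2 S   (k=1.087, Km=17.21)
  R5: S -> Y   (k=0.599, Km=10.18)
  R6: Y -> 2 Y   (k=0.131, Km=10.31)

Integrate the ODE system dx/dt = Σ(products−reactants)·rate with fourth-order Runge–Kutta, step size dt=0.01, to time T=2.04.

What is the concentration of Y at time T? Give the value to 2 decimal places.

RK4 with dt=0.01: 204 steps to T=2.04. Trajectory (selected grid times):
t=0.00: M=36.58 Y=44.19 S=28.09
t=0.23: M=36.56 Y=44.93 S=28.17
t=0.45: M=36.54 Y=45.65 S=28.25
t=0.68: M=36.52 Y=46.39 S=28.34
t=0.91: M=36.51 Y=47.14 S=28.42
t=1.13: M=36.49 Y=47.85 S=28.50
t=1.36: M=36.47 Y=48.60 S=28.58
t=1.59: M=36.45 Y=49.34 S=28.66
t=1.81: M=36.43 Y=50.06 S=28.74
t=2.04: M=36.42 Y=50.81 S=28.82
Read off Y at T=2.04: 50.81

Y at T = 50.81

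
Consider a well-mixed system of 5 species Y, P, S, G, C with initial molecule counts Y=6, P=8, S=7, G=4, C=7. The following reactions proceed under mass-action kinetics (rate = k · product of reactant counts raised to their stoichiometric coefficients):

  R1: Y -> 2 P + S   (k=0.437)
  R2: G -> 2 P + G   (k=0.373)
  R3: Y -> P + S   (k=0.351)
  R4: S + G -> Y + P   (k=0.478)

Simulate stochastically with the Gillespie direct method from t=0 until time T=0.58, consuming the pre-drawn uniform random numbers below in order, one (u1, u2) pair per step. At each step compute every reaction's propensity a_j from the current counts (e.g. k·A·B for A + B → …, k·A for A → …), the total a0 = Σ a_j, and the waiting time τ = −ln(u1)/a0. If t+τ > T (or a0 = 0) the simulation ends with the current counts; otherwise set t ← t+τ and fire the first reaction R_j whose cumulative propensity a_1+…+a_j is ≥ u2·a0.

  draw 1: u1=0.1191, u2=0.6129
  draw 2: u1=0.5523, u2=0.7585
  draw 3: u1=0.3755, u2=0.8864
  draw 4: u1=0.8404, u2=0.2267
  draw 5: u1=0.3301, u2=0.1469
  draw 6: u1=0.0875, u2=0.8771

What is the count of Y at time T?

Y at T = 7

t=0.000: Y=6 P=8 S=7 G=4 C=7
Draw 1: a1=2.622, a2=1.492, a3=2.106, a4=13.384, a0=19.604; τ=−ln(0.1191)/19.604=0.109 → t=0.109; u2·a0=0.6129·19.604=12.015; a1+…+a3=6.220 < 12.015 ≤ a1+…+a4=19.604 → R4 fires; Y=7 P=9 S=6 G=3 C=7
Draw 2: a1=3.059, a2=1.119, a3=2.457, a4=8.604, a0=15.239; τ=−ln(0.5523)/15.239=0.039 → t=0.147; u2·a0=0.7585·15.239=11.559; a1+…+a3=6.635 < 11.559 ≤ a1+…+a4=15.239 → R4 fires; Y=8 P=10 S=5 G=2 C=7
Draw 3: a1=3.496, a2=0.746, a3=2.808, a4=4.780, a0=11.830; τ=−ln(0.3755)/11.830=0.083 → t=0.230; u2·a0=0.8864·11.830=10.486; a1+…+a3=7.050 < 10.486 ≤ a1+…+a4=11.830 → R4 fires; Y=9 P=11 S=4 G=1 C=7
Draw 4: a1=3.933, a2=0.373, a3=3.159, a4=1.912, a0=9.377; τ=−ln(0.8404)/9.377=0.019 → t=0.249; u2·a0=0.2267·9.377=2.126 ≤ a1=3.933 → R1 fires; Y=8 P=13 S=5 G=1 C=7
Draw 5: a1=3.496, a2=0.373, a3=2.808, a4=2.390, a0=9.067; τ=−ln(0.3301)/9.067=0.122 → t=0.371; u2·a0=0.1469·9.067=1.332 ≤ a1=3.496 → R1 fires; Y=7 P=15 S=6 G=1 C=7
Draw 6: a1=3.059, a2=0.373, a3=2.457, a4=2.868, a0=8.757; τ=−ln(0.0875)/8.757=0.278 → t=0.649 > T=0.58: stop.
Read off Y at T=0.58: 7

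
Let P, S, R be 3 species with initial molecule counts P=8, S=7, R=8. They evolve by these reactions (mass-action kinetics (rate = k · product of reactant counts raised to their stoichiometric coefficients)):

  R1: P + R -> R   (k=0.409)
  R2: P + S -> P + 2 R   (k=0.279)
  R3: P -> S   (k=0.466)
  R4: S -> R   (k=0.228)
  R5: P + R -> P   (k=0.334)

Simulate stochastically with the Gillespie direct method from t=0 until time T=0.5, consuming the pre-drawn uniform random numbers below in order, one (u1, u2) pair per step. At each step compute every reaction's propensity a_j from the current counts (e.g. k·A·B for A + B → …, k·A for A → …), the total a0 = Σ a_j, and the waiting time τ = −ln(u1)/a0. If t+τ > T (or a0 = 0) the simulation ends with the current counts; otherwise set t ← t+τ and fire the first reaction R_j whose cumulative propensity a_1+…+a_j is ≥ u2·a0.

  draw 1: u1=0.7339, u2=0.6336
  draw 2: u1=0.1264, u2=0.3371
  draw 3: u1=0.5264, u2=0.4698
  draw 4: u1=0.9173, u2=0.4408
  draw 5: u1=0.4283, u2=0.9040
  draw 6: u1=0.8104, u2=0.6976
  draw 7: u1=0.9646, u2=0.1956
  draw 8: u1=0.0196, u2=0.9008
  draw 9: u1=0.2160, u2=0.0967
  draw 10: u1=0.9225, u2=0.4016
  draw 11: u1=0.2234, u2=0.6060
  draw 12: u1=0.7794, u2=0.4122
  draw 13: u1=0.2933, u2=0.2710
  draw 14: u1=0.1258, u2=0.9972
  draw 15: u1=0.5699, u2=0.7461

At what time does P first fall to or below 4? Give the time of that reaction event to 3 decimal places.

t=0.000: P=8 S=7 R=8
Draw 1: a1=26.176, a2=15.624, a3=3.728, a4=1.596, a5=21.376, a0=68.500; τ=−ln(0.7339)/68.500=0.005 → t=0.005; u2·a0=0.6336·68.500=43.402; a1+a2=41.800 < 43.402 ≤ a1+…+a3=45.528 → R3 fires; P=7 S=8 R=8
Draw 2: a1=22.904, a2=15.624, a3=3.262, a4=1.824, a5=18.704, a0=62.318; τ=−ln(0.1264)/62.318=0.033 → t=0.038; u2·a0=0.3371·62.318=21.007 ≤ a1=22.904 → R1 fires; P=6 S=8 R=8
Draw 3: a1=19.632, a2=13.392, a3=2.796, a4=1.824, a5=16.032, a0=53.676; τ=−ln(0.5264)/53.676=0.012 → t=0.050; u2·a0=0.4698·53.676=25.217; a1=19.632 < 25.217 ≤ a1+a2=33.024 → R2 fires; P=6 S=7 R=10
Draw 4: a1=24.540, a2=11.718, a3=2.796, a4=1.596, a5=20.040, a0=60.690; τ=−ln(0.9173)/60.690=0.001 → t=0.051; u2·a0=0.4408·60.690=26.752; a1=24.540 < 26.752 ≤ a1+a2=36.258 → R2 fires; P=6 S=6 R=12
Draw 5: a1=29.448, a2=10.044, a3=2.796, a4=1.368, a5=24.048, a0=67.704; τ=−ln(0.4283)/67.704=0.013 → t=0.064; u2·a0=0.9040·67.704=61.204; a1+…+a4=43.656 < 61.204 ≤ a1+…+a5=67.704 → R5 fires; P=6 S=6 R=11
Draw 6: a1=26.994, a2=10.044, a3=2.796, a4=1.368, a5=22.044, a0=63.246; τ=−ln(0.8104)/63.246=0.003 → t=0.067; u2·a0=0.6976·63.246=44.120; a1+…+a4=41.202 < 44.120 ≤ a1+…+a5=63.246 → R5 fires; P=6 S=6 R=10
Draw 7: a1=24.540, a2=10.044, a3=2.796, a4=1.368, a5=20.040, a0=58.788; τ=−ln(0.9646)/58.788=0.001 → t=0.068; u2·a0=0.1956·58.788=11.499 ≤ a1=24.540 → R1 fires; P=5 S=6 R=10
Draw 8: a1=20.450, a2=8.370, a3=2.330, a4=1.368, a5=16.700, a0=49.218; τ=−ln(0.0196)/49.218=0.080 → t=0.147; u2·a0=0.9008·49.218=44.336; a1+…+a4=32.518 < 44.336 ≤ a1+…+a5=49.218 → R5 fires; P=5 S=6 R=9
Draw 9: a1=18.405, a2=8.370, a3=2.330, a4=1.368, a5=15.030, a0=45.503; τ=−ln(0.2160)/45.503=0.034 → t=0.181; u2·a0=0.0967·45.503=4.400 ≤ a1=18.405 → R1 fires; P=4 S=6 R=9
Draw 10: a1=14.724, a2=6.696, a3=1.864, a4=1.368, a5=12.024, a0=36.676; τ=−ln(0.9225)/36.676=0.002 → t=0.183; u2·a0=0.4016·36.676=14.729; a1=14.724 < 14.729 ≤ a1+a2=21.420 → R2 fires; P=4 S=5 R=11
Draw 11: a1=17.996, a2=5.580, a3=1.864, a4=1.140, a5=14.696, a0=41.276; τ=−ln(0.2234)/41.276=0.036 → t=0.220; u2·a0=0.6060·41.276=25.013; a1+a2=23.576 < 25.013 ≤ a1+…+a3=25.440 → R3 fires; P=3 S=6 R=11
Draw 12: a1=13.497, a2=5.022, a3=1.398, a4=1.368, a5=11.022, a0=32.307; τ=−ln(0.7794)/32.307=0.008 → t=0.227; u2·a0=0.4122·32.307=13.317 ≤ a1=13.497 → R1 fires; P=2 S=6 R=11
Draw 13: a1=8.998, a2=3.348, a3=0.932, a4=1.368, a5=7.348, a0=21.994; τ=−ln(0.2933)/21.994=0.056 → t=0.283; u2·a0=0.2710·21.994=5.960 ≤ a1=8.998 → R1 fires; P=1 S=6 R=11
Draw 14: a1=4.499, a2=1.674, a3=0.466, a4=1.368, a5=3.674, a0=11.681; τ=−ln(0.1258)/11.681=0.177 → t=0.461; u2·a0=0.9972·11.681=11.648; a1+…+a4=8.007 < 11.648 ≤ a1+…+a5=11.681 → R5 fires; P=1 S=6 R=10
Draw 15: a1=4.090, a2=1.674, a3=0.466, a4=1.368, a5=3.340, a0=10.938; τ=−ln(0.5699)/10.938=0.051 → t=0.512 > T=0.5: stop.
P first becomes ≤ 4 when it reaches 4 at the event at t=0.181.

Threshold first reached at t = 0.181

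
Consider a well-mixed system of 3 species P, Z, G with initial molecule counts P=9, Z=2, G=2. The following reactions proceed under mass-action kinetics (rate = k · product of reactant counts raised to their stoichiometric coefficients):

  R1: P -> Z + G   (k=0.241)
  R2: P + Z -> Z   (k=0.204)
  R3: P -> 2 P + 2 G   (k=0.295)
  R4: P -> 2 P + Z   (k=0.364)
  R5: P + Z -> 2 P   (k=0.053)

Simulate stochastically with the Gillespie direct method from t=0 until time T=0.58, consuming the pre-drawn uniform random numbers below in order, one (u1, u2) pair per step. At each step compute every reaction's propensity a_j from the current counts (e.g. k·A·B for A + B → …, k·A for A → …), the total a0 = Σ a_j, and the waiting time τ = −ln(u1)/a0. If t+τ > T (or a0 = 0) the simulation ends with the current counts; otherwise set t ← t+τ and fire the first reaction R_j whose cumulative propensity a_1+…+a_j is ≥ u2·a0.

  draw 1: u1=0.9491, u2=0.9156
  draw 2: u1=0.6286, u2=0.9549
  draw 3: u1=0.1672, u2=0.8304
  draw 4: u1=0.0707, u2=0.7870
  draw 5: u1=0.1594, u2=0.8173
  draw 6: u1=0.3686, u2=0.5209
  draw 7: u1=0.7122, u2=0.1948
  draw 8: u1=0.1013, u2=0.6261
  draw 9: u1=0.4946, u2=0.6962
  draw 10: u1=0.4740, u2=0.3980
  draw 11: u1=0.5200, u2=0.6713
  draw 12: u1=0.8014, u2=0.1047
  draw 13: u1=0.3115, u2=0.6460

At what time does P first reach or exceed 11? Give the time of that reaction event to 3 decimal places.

t=0.000: P=9 Z=2 G=2
Draw 1: a1=2.169, a2=3.672, a3=2.655, a4=3.276, a5=0.954, a0=12.726; τ=−ln(0.9491)/12.726=0.004 → t=0.004; u2·a0=0.9156·12.726=11.652; a1+…+a3=8.496 < 11.652 ≤ a1+…+a4=11.772 → R4 fires; P=10 Z=3 G=2
Draw 2: a1=2.410, a2=6.120, a3=2.950, a4=3.640, a5=1.590, a0=16.710; τ=−ln(0.6286)/16.710=0.028 → t=0.032; u2·a0=0.9549·16.710=15.956; a1+…+a4=15.120 < 15.956 ≤ a1+…+a5=16.710 → R5 fires; P=11 Z=2 G=2
Draw 3: a1=2.651, a2=4.488, a3=3.245, a4=4.004, a5=1.166, a0=15.554; τ=−ln(0.1672)/15.554=0.115 → t=0.147; u2·a0=0.8304·15.554=12.916; a1+…+a3=10.384 < 12.916 ≤ a1+…+a4=14.388 → R4 fires; P=12 Z=3 G=2
Draw 4: a1=2.892, a2=7.344, a3=3.540, a4=4.368, a5=1.908, a0=20.052; τ=−ln(0.0707)/20.052=0.132 → t=0.279; u2·a0=0.7870·20.052=15.781; a1+…+a3=13.776 < 15.781 ≤ a1+…+a4=18.144 → R4 fires; P=13 Z=4 G=2
Draw 5: a1=3.133, a2=10.608, a3=3.835, a4=4.732, a5=2.756, a0=25.064; τ=−ln(0.1594)/25.064=0.073 → t=0.352; u2·a0=0.8173·25.064=20.485; a1+…+a3=17.576 < 20.485 ≤ a1+…+a4=22.308 → R4 fires; P=14 Z=5 G=2
Draw 6: a1=3.374, a2=14.280, a3=4.130, a4=5.096, a5=3.710, a0=30.590; τ=−ln(0.3686)/30.590=0.033 → t=0.385; u2·a0=0.5209·30.590=15.934; a1=3.374 < 15.934 ≤ a1+a2=17.654 → R2 fires; P=13 Z=5 G=2
Draw 7: a1=3.133, a2=13.260, a3=3.835, a4=4.732, a5=3.445, a0=28.405; τ=−ln(0.7122)/28.405=0.012 → t=0.397; u2·a0=0.1948·28.405=5.533; a1=3.133 < 5.533 ≤ a1+a2=16.393 → R2 fires; P=12 Z=5 G=2
Draw 8: a1=2.892, a2=12.240, a3=3.540, a4=4.368, a5=3.180, a0=26.220; τ=−ln(0.1013)/26.220=0.087 → t=0.484; u2·a0=0.6261·26.220=16.416; a1+a2=15.132 < 16.416 ≤ a1+…+a3=18.672 → R3 fires; P=13 Z=5 G=4
Draw 9: a1=3.133, a2=13.260, a3=3.835, a4=4.732, a5=3.445, a0=28.405; τ=−ln(0.4946)/28.405=0.025 → t=0.509; u2·a0=0.6962·28.405=19.776; a1+a2=16.393 < 19.776 ≤ a1+…+a3=20.228 → R3 fires; P=14 Z=5 G=6
Draw 10: a1=3.374, a2=14.280, a3=4.130, a4=5.096, a5=3.710, a0=30.590; τ=−ln(0.4740)/30.590=0.024 → t=0.533; u2·a0=0.3980·30.590=12.175; a1=3.374 < 12.175 ≤ a1+a2=17.654 → R2 fires; P=13 Z=5 G=6
Draw 11: a1=3.133, a2=13.260, a3=3.835, a4=4.732, a5=3.445, a0=28.405; τ=−ln(0.5200)/28.405=0.023 → t=0.556; u2·a0=0.6713·28.405=19.068; a1+a2=16.393 < 19.068 ≤ a1+…+a3=20.228 → R3 fires; P=14 Z=5 G=8
Draw 12: a1=3.374, a2=14.280, a3=4.130, a4=5.096, a5=3.710, a0=30.590; τ=−ln(0.8014)/30.590=0.007 → t=0.564; u2·a0=0.1047·30.590=3.203 ≤ a1=3.374 → R1 fires; P=13 Z=6 G=9
Draw 13: a1=3.133, a2=15.912, a3=3.835, a4=4.732, a5=4.134, a0=31.746; τ=−ln(0.3115)/31.746=0.037 → t=0.600 > T=0.58: stop.
P first becomes ≥ 11 when it reaches 11 at the event at t=0.032.

Threshold first reached at t = 0.032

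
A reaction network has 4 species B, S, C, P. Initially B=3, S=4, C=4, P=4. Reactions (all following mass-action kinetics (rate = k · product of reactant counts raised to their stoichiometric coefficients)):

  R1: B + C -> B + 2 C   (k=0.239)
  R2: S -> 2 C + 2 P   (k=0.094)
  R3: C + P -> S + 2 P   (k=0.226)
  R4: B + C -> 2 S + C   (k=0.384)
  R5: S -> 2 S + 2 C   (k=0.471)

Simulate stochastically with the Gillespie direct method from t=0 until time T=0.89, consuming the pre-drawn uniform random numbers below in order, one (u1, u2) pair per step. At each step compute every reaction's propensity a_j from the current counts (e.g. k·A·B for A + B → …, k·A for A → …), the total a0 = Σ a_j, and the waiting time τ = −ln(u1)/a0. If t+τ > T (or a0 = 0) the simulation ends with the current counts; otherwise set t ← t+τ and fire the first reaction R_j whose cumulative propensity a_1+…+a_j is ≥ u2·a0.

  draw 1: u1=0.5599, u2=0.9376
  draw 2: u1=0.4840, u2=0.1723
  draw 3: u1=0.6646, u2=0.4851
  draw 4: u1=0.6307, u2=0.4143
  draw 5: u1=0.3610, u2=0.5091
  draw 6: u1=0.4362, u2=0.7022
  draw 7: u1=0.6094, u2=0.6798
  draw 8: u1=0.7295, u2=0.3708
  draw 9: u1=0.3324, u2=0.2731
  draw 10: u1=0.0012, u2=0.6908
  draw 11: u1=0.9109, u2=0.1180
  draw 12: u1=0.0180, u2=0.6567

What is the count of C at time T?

C at T = 6

t=0.000: B=3 S=4 C=4 P=4
Draw 1: a1=2.868, a2=0.376, a3=3.616, a4=4.608, a5=1.884, a0=13.352; τ=−ln(0.5599)/13.352=0.043 → t=0.043; u2·a0=0.9376·13.352=12.519; a1+…+a4=11.468 < 12.519 ≤ a1+…+a5=13.352 → R5 fires; B=3 S=5 C=6 P=4
Draw 2: a1=4.302, a2=0.470, a3=5.424, a4=6.912, a5=2.355, a0=19.463; τ=−ln(0.4840)/19.463=0.037 → t=0.081; u2·a0=0.1723·19.463=3.353 ≤ a1=4.302 → R1 fires; B=3 S=5 C=7 P=4
Draw 3: a1=5.019, a2=0.470, a3=6.328, a4=8.064, a5=2.355, a0=22.236; τ=−ln(0.6646)/22.236=0.018 → t=0.099; u2·a0=0.4851·22.236=10.787; a1+a2=5.489 < 10.787 ≤ a1+…+a3=11.817 → R3 fires; B=3 S=6 C=6 P=5
Draw 4: a1=4.302, a2=0.564, a3=6.780, a4=6.912, a5=2.826, a0=21.384; τ=−ln(0.6307)/21.384=0.022 → t=0.121; u2·a0=0.4143·21.384=8.859; a1+a2=4.866 < 8.859 ≤ a1+…+a3=11.646 → R3 fires; B=3 S=7 C=5 P=6
Draw 5: a1=3.585, a2=0.658, a3=6.780, a4=5.760, a5=3.297, a0=20.080; τ=−ln(0.3610)/20.080=0.051 → t=0.171; u2·a0=0.5091·20.080=10.223; a1+a2=4.243 < 10.223 ≤ a1+…+a3=11.023 → R3 fires; B=3 S=8 C=4 P=7
Draw 6: a1=2.868, a2=0.752, a3=6.328, a4=4.608, a5=3.768, a0=18.324; τ=−ln(0.4362)/18.324=0.045 → t=0.217; u2·a0=0.7022·18.324=12.867; a1+…+a3=9.948 < 12.867 ≤ a1+…+a4=14.556 → R4 fires; B=2 S=10 C=4 P=7
Draw 7: a1=1.912, a2=0.940, a3=6.328, a4=3.072, a5=4.710, a0=16.962; τ=−ln(0.6094)/16.962=0.029 → t=0.246; u2·a0=0.6798·16.962=11.531; a1+…+a3=9.180 < 11.531 ≤ a1+…+a4=12.252 → R4 fires; B=1 S=12 C=4 P=7
Draw 8: a1=0.956, a2=1.128, a3=6.328, a4=1.536, a5=5.652, a0=15.600; τ=−ln(0.7295)/15.600=0.020 → t=0.266; u2·a0=0.3708·15.600=5.784; a1+a2=2.084 < 5.784 ≤ a1+…+a3=8.412 → R3 fires; B=1 S=13 C=3 P=8
Draw 9: a1=0.717, a2=1.222, a3=5.424, a4=1.152, a5=6.123, a0=14.638; τ=−ln(0.3324)/14.638=0.075 → t=0.341; u2·a0=0.2731·14.638=3.998; a1+a2=1.939 < 3.998 ≤ a1+…+a3=7.363 → R3 fires; B=1 S=14 C=2 P=9
Draw 10: a1=0.478, a2=1.316, a3=4.068, a4=0.768, a5=6.594, a0=13.224; τ=−ln(0.0012)/13.224=0.509 → t=0.850; u2·a0=0.6908·13.224=9.135; a1+…+a4=6.630 < 9.135 ≤ a1+…+a5=13.224 → R5 fires; B=1 S=15 C=4 P=9
Draw 11: a1=0.956, a2=1.410, a3=8.136, a4=1.536, a5=7.065, a0=19.103; τ=−ln(0.9109)/19.103=0.005 → t=0.855; u2·a0=0.1180·19.103=2.254; a1=0.956 < 2.254 ≤ a1+a2=2.366 → R2 fires; B=1 S=14 C=6 P=11
Draw 12: a1=1.434, a2=1.316, a3=14.916, a4=2.304, a5=6.594, a0=26.564; τ=−ln(0.0180)/26.564=0.151 → t=1.006 > T=0.89: stop.
Read off C at T=0.89: 6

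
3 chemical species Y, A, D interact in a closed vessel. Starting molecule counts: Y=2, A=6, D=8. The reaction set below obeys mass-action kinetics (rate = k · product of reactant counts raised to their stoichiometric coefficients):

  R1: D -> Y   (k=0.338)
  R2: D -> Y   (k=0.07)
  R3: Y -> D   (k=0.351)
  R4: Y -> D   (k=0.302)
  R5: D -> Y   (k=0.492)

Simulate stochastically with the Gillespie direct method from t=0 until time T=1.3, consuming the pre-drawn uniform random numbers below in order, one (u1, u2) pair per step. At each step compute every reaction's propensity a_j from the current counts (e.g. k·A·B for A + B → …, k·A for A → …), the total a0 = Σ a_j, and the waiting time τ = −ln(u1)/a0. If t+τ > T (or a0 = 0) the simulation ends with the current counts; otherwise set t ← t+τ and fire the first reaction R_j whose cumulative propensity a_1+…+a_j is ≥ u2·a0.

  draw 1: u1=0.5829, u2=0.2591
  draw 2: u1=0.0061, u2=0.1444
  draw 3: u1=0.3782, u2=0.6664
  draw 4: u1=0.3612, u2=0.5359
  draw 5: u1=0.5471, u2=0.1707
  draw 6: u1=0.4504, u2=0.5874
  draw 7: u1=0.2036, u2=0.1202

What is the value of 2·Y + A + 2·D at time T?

Check how each reaction changes W = 2·Y + A + 2·D (weight of products minus weight of reactants):
R1: D -> Y: (2·1) − (2·1) = 2 − 2 = 0
R2: D -> Y: (2·1) − (2·1) = 2 − 2 = 0
R3: Y -> D: (2·1) − (2·1) = 2 − 2 = 0
R4: Y -> D: (2·1) − (2·1) = 2 − 2 = 0
R5: D -> Y: (2·1) − (2·1) = 2 − 2 = 0
Every reaction leaves W unchanged, so W is conserved and no simulation is needed: W(T) = W(0) = 2·2 + 6 + 2·8 = 26

Value at T = 26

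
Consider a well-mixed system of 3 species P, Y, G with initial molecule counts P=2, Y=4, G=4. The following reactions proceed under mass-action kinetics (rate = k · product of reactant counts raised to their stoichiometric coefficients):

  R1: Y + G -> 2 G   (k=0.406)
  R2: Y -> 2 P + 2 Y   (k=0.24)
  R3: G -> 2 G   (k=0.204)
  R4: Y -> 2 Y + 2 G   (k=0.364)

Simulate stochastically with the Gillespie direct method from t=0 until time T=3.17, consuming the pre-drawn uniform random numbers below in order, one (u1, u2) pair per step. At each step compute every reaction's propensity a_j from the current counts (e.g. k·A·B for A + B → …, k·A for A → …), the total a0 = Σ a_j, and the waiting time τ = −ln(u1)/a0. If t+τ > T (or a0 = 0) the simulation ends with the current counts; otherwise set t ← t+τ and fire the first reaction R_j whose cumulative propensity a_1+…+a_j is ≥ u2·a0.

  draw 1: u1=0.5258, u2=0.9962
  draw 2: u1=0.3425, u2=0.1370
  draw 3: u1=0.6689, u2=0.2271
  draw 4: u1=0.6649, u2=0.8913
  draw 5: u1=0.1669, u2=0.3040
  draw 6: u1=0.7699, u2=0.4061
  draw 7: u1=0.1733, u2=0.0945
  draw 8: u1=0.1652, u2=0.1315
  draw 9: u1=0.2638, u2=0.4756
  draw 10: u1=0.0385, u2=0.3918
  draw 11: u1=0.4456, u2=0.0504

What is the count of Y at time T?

Y at T = 0

t=0.000: P=2 Y=4 G=4
Draw 1: a1=6.496, a2=0.960, a3=0.816, a4=1.456, a0=9.728; τ=−ln(0.5258)/9.728=0.066 → t=0.066; u2·a0=0.9962·9.728=9.691; a1+…+a3=8.272 < 9.691 ≤ a1+…+a4=9.728 → R4 fires; P=2 Y=5 G=6
Draw 2: a1=12.180, a2=1.200, a3=1.224, a4=1.820, a0=16.424; τ=−ln(0.3425)/16.424=0.065 → t=0.131; u2·a0=0.1370·16.424=2.250 ≤ a1=12.180 → R1 fires; P=2 Y=4 G=7
Draw 3: a1=11.368, a2=0.960, a3=1.428, a4=1.456, a0=15.212; τ=−ln(0.6689)/15.212=0.026 → t=0.158; u2·a0=0.2271·15.212=3.455 ≤ a1=11.368 → R1 fires; P=2 Y=3 G=8
Draw 4: a1=9.744, a2=0.720, a3=1.632, a4=1.092, a0=13.188; τ=−ln(0.6649)/13.188=0.031 → t=0.189; u2·a0=0.8913·13.188=11.754; a1+a2=10.464 < 11.754 ≤ a1+…+a3=12.096 → R3 fires; P=2 Y=3 G=9
Draw 5: a1=10.962, a2=0.720, a3=1.836, a4=1.092, a0=14.610; τ=−ln(0.1669)/14.610=0.123 → t=0.311; u2·a0=0.3040·14.610=4.441 ≤ a1=10.962 → R1 fires; P=2 Y=2 G=10
Draw 6: a1=8.120, a2=0.480, a3=2.040, a4=0.728, a0=11.368; τ=−ln(0.7699)/11.368=0.023 → t=0.334; u2·a0=0.4061·11.368=4.617 ≤ a1=8.120 → R1 fires; P=2 Y=1 G=11
Draw 7: a1=4.466, a2=0.240, a3=2.244, a4=0.364, a0=7.314; τ=−ln(0.1733)/7.314=0.240 → t=0.574; u2·a0=0.0945·7.314=0.691 ≤ a1=4.466 → R1 fires; P=2 Y=0 G=12
Draw 8: a1=0.000, a2=0.000, a3=2.448, a4=0.000, a0=2.448; τ=−ln(0.1652)/2.448=0.736 → t=1.309; u2·a0=0.1315·2.448=0.322; a1+a2=0.000 < 0.322 ≤ a1+…+a3=2.448 → R3 fires; P=2 Y=0 G=13
Draw 9: a1=0.000, a2=0.000, a3=2.652, a4=0.000, a0=2.652; τ=−ln(0.2638)/2.652=0.502 → t=1.812; u2·a0=0.4756·2.652=1.261; a1+a2=0.000 < 1.261 ≤ a1+…+a3=2.652 → R3 fires; P=2 Y=0 G=14
Draw 10: a1=0.000, a2=0.000, a3=2.856, a4=0.000, a0=2.856; τ=−ln(0.0385)/2.856=1.140 → t=2.952; u2·a0=0.3918·2.856=1.119; a1+a2=0.000 < 1.119 ≤ a1+…+a3=2.856 → R3 fires; P=2 Y=0 G=15
Draw 11: a1=0.000, a2=0.000, a3=3.060, a4=0.000, a0=3.060; τ=−ln(0.4456)/3.060=0.264 → t=3.217 > T=3.17: stop.
Read off Y at T=3.17: 0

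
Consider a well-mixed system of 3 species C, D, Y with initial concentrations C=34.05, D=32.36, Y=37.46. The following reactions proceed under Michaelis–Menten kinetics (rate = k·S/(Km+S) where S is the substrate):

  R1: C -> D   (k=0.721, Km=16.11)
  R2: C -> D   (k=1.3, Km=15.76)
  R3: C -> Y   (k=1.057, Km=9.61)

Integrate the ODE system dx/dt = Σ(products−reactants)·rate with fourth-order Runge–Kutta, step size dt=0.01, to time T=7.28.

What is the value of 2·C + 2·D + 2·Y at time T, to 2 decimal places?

Check how each reaction changes W = 2·C + 2·D + 2·Y (weight of products minus weight of reactants):
R1: C -> D: (2·1) − (2·1) = 2 − 2 = 0
R2: C -> D: (2·1) − (2·1) = 2 − 2 = 0
R3: C -> Y: (2·1) − (2·1) = 2 − 2 = 0
Every reaction leaves W unchanged, so W is conserved and no simulation is needed: W(T) = W(0) = 2·34.05 + 2·32.36 + 2·37.46 = 207.74

Value at T = 207.74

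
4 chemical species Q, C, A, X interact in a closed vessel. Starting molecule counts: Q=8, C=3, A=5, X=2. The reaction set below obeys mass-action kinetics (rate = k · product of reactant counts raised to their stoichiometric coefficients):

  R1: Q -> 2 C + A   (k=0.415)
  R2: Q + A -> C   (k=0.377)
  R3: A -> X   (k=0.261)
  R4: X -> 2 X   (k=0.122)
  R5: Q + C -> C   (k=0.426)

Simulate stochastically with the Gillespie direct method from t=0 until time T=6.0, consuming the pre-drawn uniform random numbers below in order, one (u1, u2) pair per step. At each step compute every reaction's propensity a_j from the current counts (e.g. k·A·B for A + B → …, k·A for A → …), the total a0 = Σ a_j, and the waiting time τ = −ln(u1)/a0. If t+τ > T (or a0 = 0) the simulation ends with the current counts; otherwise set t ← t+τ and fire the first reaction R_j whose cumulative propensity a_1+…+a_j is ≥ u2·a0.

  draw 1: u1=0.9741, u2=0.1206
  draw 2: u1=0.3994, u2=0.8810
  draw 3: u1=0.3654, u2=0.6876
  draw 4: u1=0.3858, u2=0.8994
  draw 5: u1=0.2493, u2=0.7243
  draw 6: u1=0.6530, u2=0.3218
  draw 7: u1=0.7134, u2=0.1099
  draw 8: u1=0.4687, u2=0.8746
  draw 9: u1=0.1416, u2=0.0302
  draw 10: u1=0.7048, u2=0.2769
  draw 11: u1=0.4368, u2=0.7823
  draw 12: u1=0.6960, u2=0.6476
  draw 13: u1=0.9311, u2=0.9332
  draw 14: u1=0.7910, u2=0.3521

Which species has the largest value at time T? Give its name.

t=0.000: Q=8 C=3 A=5 X=2
Draw 1: a1=3.320, a2=15.080, a3=1.305, a4=0.244, a5=10.224, a0=30.173; τ=−ln(0.9741)/30.173=0.001 → t=0.001; u2·a0=0.1206·30.173=3.639; a1=3.320 < 3.639 ≤ a1+a2=18.400 → R2 fires; Q=7 C=4 A=4 X=2
Draw 2: a1=2.905, a2=10.556, a3=1.044, a4=0.244, a5=11.928, a0=26.677; τ=−ln(0.3994)/26.677=0.034 → t=0.035; u2·a0=0.8810·26.677=23.502; a1+…+a4=14.749 < 23.502 ≤ a1+…+a5=26.677 → R5 fires; Q=6 C=4 A=4 X=2
Draw 3: a1=2.490, a2=9.048, a3=1.044, a4=0.244, a5=10.224, a0=23.050; τ=−ln(0.3654)/23.050=0.044 → t=0.079; u2·a0=0.6876·23.050=15.849; a1+…+a4=12.826 < 15.849 ≤ a1+…+a5=23.050 → R5 fires; Q=5 C=4 A=4 X=2
Draw 4: a1=2.075, a2=7.540, a3=1.044, a4=0.244, a5=8.520, a0=19.423; τ=−ln(0.3858)/19.423=0.049 → t=0.128; u2·a0=0.8994·19.423=17.469; a1+…+a4=10.903 < 17.469 ≤ a1+…+a5=19.423 → R5 fires; Q=4 C=4 A=4 X=2
Draw 5: a1=1.660, a2=6.032, a3=1.044, a4=0.244, a5=6.816, a0=15.796; τ=−ln(0.2493)/15.796=0.088 → t=0.216; u2·a0=0.7243·15.796=11.441; a1+…+a4=8.980 < 11.441 ≤ a1+…+a5=15.796 → R5 fires; Q=3 C=4 A=4 X=2
Draw 6: a1=1.245, a2=4.524, a3=1.044, a4=0.244, a5=5.112, a0=12.169; τ=−ln(0.6530)/12.169=0.035 → t=0.251; u2·a0=0.3218·12.169=3.916; a1=1.245 < 3.916 ≤ a1+a2=5.769 → R2 fires; Q=2 C=5 A=3 X=2
Draw 7: a1=0.830, a2=2.262, a3=0.783, a4=0.244, a5=4.260, a0=8.379; τ=−ln(0.7134)/8.379=0.040 → t=0.291; u2·a0=0.1099·8.379=0.921; a1=0.830 < 0.921 ≤ a1+a2=3.092 → R2 fires; Q=1 C=6 A=2 X=2
Draw 8: a1=0.415, a2=0.754, a3=0.522, a4=0.244, a5=2.556, a0=4.491; τ=−ln(0.4687)/4.491=0.169 → t=0.460; u2·a0=0.8746·4.491=3.928; a1+…+a4=1.935 < 3.928 ≤ a1+…+a5=4.491 → R5 fires; Q=0 C=6 A=2 X=2
Draw 9: a1=0.000, a2=0.000, a3=0.522, a4=0.244, a5=0.000, a0=0.766; τ=−ln(0.1416)/0.766=2.552 → t=3.012; u2·a0=0.0302·0.766=0.023; a1+a2=0.000 < 0.023 ≤ a1+…+a3=0.522 → R3 fires; Q=0 C=6 A=1 X=3
Draw 10: a1=0.000, a2=0.000, a3=0.261, a4=0.366, a5=0.000, a0=0.627; τ=−ln(0.7048)/0.627=0.558 → t=3.570; u2·a0=0.2769·0.627=0.174; a1+a2=0.000 < 0.174 ≤ a1+…+a3=0.261 → R3 fires; Q=0 C=6 A=0 X=4
Draw 11: a1=0.000, a2=0.000, a3=0.000, a4=0.488, a5=0.000, a0=0.488; τ=−ln(0.4368)/0.488=1.697 → t=5.267; u2·a0=0.7823·0.488=0.382; a1+…+a3=0.000 < 0.382 ≤ a1+…+a4=0.488 → R4 fires; Q=0 C=6 A=0 X=5
Draw 12: a1=0.000, a2=0.000, a3=0.000, a4=0.610, a5=0.000, a0=0.610; τ=−ln(0.6960)/0.610=0.594 → t=5.861; u2·a0=0.6476·0.610=0.395; a1+…+a3=0.000 < 0.395 ≤ a1+…+a4=0.610 → R4 fires; Q=0 C=6 A=0 X=6
Draw 13: a1=0.000, a2=0.000, a3=0.000, a4=0.732, a5=0.000, a0=0.732; τ=−ln(0.9311)/0.732=0.098 → t=5.959; u2·a0=0.9332·0.732=0.683; a1+…+a3=0.000 < 0.683 ≤ a1+…+a4=0.732 → R4 fires; Q=0 C=6 A=0 X=7
Draw 14: a1=0.000, a2=0.000, a3=0.000, a4=0.854, a5=0.000, a0=0.854; τ=−ln(0.7910)/0.854=0.275 → t=6.233 > T=6.0: stop.
At T=6.0: Q=0 C=6 A=0 X=7; the largest is X.

Dominant species at T: X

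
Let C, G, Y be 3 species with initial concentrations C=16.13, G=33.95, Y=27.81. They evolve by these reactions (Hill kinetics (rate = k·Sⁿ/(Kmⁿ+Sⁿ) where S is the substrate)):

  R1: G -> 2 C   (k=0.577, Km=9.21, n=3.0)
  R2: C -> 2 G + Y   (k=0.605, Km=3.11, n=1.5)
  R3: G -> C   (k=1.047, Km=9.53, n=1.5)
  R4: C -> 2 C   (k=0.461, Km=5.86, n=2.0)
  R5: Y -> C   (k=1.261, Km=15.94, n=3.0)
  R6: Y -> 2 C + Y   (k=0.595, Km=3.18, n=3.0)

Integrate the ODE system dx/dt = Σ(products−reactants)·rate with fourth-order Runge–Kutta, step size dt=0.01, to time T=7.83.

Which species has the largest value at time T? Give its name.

Dominant species at T: C

RK4 with dt=0.01: 783 steps to T=7.83. Trajectory (selected grid times):
t=0.00: C=16.13 G=33.95 Y=27.81
t=0.87: C=19.73 G=33.65 Y=27.38
t=1.74: C=23.33 G=33.36 Y=26.97
t=2.61: C=26.91 G=33.09 Y=26.57
t=3.48: C=30.49 G=32.83 Y=26.18
t=4.35: C=34.07 G=32.57 Y=25.79
t=5.22: C=37.63 G=32.32 Y=25.42
t=6.09: C=41.18 G=32.08 Y=25.06
t=6.96: C=44.72 G=31.83 Y=24.71
t=7.83: C=48.26 G=31.60 Y=24.37
At T=7.83: C=48.26 G=31.60 Y=24.37; the largest is C.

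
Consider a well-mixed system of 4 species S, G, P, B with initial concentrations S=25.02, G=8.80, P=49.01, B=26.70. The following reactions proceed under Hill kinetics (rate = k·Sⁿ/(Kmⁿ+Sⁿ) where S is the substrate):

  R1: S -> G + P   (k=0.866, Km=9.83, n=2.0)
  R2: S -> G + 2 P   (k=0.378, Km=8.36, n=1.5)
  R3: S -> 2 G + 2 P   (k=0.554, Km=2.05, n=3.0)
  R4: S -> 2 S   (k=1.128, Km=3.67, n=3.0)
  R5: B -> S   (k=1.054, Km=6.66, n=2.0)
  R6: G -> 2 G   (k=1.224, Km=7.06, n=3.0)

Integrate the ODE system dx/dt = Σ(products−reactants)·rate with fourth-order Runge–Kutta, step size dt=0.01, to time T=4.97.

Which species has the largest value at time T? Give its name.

Dominant species at T: P

RK4 with dt=0.01: 497 steps to T=4.97. Trajectory (selected grid times):
t=0.00: S=25.02 G=8.80 P=49.01 B=26.70
t=0.55: S=25.29 G=10.48 P=50.38 B=26.15
t=1.10: S=25.56 G=12.22 P=51.75 B=25.61
t=1.66: S=25.83 G=14.03 P=53.15 B=25.06
t=2.21: S=26.09 G=15.84 P=54.53 B=24.52
t=2.76: S=26.35 G=17.67 P=55.91 B=23.98
t=3.31: S=26.61 G=19.51 P=57.29 B=23.44
t=3.87: S=26.87 G=21.40 P=58.70 B=22.90
t=4.42: S=27.12 G=23.26 P=60.08 B=22.36
t=4.97: S=27.36 G=25.12 P=61.47 B=21.83
At T=4.97: S=27.36 G=25.12 P=61.47 B=21.83; the largest is P.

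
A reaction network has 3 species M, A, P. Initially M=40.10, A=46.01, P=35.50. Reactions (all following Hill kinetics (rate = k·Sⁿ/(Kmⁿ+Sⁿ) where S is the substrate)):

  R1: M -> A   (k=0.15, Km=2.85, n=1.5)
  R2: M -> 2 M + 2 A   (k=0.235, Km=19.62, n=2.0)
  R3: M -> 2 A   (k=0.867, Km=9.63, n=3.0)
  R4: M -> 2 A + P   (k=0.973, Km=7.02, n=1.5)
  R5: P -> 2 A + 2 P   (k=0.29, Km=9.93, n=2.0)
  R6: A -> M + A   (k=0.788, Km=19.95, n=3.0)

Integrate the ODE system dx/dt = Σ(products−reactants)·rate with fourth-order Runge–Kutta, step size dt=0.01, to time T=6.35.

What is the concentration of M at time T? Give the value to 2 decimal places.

RK4 with dt=0.01: 635 steps to T=6.35. Trajectory (selected grid times):
t=0.00: M=40.10 A=46.01 P=35.50
t=0.71: M=39.40 A=49.27 P=36.33
t=1.41: M=38.72 A=52.47 P=37.16
t=2.12: M=38.03 A=55.72 P=37.99
t=2.82: M=37.36 A=58.92 P=38.81
t=3.53: M=36.68 A=62.15 P=39.64
t=4.23: M=36.02 A=65.34 P=40.46
t=4.94: M=35.35 A=68.57 P=41.29
t=5.64: M=34.69 A=71.74 P=42.11
t=6.35: M=34.03 A=74.96 P=42.94
Read off M at T=6.35: 34.03

M at T = 34.03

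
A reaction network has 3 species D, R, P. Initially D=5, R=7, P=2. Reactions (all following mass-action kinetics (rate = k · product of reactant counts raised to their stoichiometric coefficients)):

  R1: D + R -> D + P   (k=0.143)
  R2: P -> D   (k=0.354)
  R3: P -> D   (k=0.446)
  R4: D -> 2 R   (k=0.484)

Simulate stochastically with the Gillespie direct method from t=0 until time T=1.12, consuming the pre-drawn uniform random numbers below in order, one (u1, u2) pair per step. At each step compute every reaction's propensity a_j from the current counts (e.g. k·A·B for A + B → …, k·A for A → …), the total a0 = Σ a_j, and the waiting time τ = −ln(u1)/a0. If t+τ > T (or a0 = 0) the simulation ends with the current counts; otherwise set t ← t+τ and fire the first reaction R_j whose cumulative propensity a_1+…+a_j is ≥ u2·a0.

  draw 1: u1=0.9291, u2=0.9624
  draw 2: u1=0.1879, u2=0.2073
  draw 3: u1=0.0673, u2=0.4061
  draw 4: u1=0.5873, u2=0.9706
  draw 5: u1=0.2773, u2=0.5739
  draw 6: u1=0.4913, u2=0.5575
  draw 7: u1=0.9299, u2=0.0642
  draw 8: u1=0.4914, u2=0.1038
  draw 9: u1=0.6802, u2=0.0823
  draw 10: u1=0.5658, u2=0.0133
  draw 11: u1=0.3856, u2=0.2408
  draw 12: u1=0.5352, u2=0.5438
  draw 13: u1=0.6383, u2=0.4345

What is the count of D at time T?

D at T = 6

t=0.000: D=5 R=7 P=2
Draw 1: a1=5.005, a2=0.708, a3=0.892, a4=2.420, a0=9.025; τ=−ln(0.9291)/9.025=0.008 → t=0.008; u2·a0=0.9624·9.025=8.686; a1+…+a3=6.605 < 8.686 ≤ a1+…+a4=9.025 → R4 fires; D=4 R=9 P=2
Draw 2: a1=5.148, a2=0.708, a3=0.892, a4=1.936, a0=8.684; τ=−ln(0.1879)/8.684=0.193 → t=0.201; u2·a0=0.2073·8.684=1.800 ≤ a1=5.148 → R1 fires; D=4 R=8 P=3
Draw 3: a1=4.576, a2=1.062, a3=1.338, a4=1.936, a0=8.912; τ=−ln(0.0673)/8.912=0.303 → t=0.503; u2·a0=0.4061·8.912=3.619 ≤ a1=4.576 → R1 fires; D=4 R=7 P=4
Draw 4: a1=4.004, a2=1.416, a3=1.784, a4=1.936, a0=9.140; τ=−ln(0.5873)/9.140=0.058 → t=0.562; u2·a0=0.9706·9.140=8.871; a1+…+a3=7.204 < 8.871 ≤ a1+…+a4=9.140 → R4 fires; D=3 R=9 P=4
Draw 5: a1=3.861, a2=1.416, a3=1.784, a4=1.452, a0=8.513; τ=−ln(0.2773)/8.513=0.151 → t=0.712; u2·a0=0.5739·8.513=4.886; a1=3.861 < 4.886 ≤ a1+a2=5.277 → R2 fires; D=4 R=9 P=3
Draw 6: a1=5.148, a2=1.062, a3=1.338, a4=1.936, a0=9.484; τ=−ln(0.4913)/9.484=0.075 → t=0.787; u2·a0=0.5575·9.484=5.287; a1=5.148 < 5.287 ≤ a1+a2=6.210 → R2 fires; D=5 R=9 P=2
Draw 7: a1=6.435, a2=0.708, a3=0.892, a4=2.420, a0=10.455; τ=−ln(0.9299)/10.455=0.007 → t=0.794; u2·a0=0.0642·10.455=0.671 ≤ a1=6.435 → R1 fires; D=5 R=8 P=3
Draw 8: a1=5.720, a2=1.062, a3=1.338, a4=2.420, a0=10.540; τ=−ln(0.4914)/10.540=0.067 → t=0.862; u2·a0=0.1038·10.540=1.094 ≤ a1=5.720 → R1 fires; D=5 R=7 P=4
Draw 9: a1=5.005, a2=1.416, a3=1.784, a4=2.420, a0=10.625; τ=−ln(0.6802)/10.625=0.036 → t=0.898; u2·a0=0.0823·10.625=0.874 ≤ a1=5.005 → R1 fires; D=5 R=6 P=5
Draw 10: a1=4.290, a2=1.770, a3=2.230, a4=2.420, a0=10.710; τ=−ln(0.5658)/10.710=0.053 → t=0.951; u2·a0=0.0133·10.710=0.142 ≤ a1=4.290 → R1 fires; D=5 R=5 P=6
Draw 11: a1=3.575, a2=2.124, a3=2.676, a4=2.420, a0=10.795; τ=−ln(0.3856)/10.795=0.088 → t=1.039; u2·a0=0.2408·10.795=2.599 ≤ a1=3.575 → R1 fires; D=5 R=4 P=7
Draw 12: a1=2.860, a2=2.478, a3=3.122, a4=2.420, a0=10.880; τ=−ln(0.5352)/10.880=0.057 → t=1.097; u2·a0=0.5438·10.880=5.917; a1+a2=5.338 < 5.917 ≤ a1+…+a3=8.460 → R3 fires; D=6 R=4 P=6
Draw 13: a1=3.432, a2=2.124, a3=2.676, a4=2.904, a0=11.136; τ=−ln(0.6383)/11.136=0.040 → t=1.137 > T=1.12: stop.
Read off D at T=1.12: 6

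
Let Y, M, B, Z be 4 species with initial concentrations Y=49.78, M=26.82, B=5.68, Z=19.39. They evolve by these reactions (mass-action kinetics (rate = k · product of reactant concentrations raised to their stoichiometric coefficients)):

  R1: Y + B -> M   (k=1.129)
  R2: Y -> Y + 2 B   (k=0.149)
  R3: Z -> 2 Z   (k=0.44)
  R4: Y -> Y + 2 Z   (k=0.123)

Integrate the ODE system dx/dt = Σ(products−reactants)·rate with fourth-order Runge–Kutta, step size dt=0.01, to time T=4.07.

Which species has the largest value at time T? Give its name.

RK4 with dt=0.01: 407 steps to T=4.07. Trajectory (selected grid times):
t=0.00: Y=49.78 M=26.82 B=5.68 Z=19.39
t=0.45: Y=38.77 M=37.83 B=0.26 Z=28.76
t=0.90: Y=33.90 M=42.70 B=0.26 Z=39.50
t=1.36: Y=29.56 M=47.04 B=0.26 Z=52.35
t=1.81: Y=25.85 M=50.75 B=0.26 Z=67.21
t=2.26: Y=22.61 M=53.99 B=0.26 Z=84.89
t=2.71: Y=19.77 M=56.83 B=0.26 Z=106.08
t=3.17: Y=17.24 M=59.36 B=0.26 Z=132.19
t=3.62: Y=15.07 M=61.53 B=0.26 Z=163.12
t=4.07: Y=13.18 M=63.42 B=0.26 Z=200.57
At T=4.07: Y=13.18 M=63.42 B=0.26 Z=200.57; the largest is Z.

Dominant species at T: Z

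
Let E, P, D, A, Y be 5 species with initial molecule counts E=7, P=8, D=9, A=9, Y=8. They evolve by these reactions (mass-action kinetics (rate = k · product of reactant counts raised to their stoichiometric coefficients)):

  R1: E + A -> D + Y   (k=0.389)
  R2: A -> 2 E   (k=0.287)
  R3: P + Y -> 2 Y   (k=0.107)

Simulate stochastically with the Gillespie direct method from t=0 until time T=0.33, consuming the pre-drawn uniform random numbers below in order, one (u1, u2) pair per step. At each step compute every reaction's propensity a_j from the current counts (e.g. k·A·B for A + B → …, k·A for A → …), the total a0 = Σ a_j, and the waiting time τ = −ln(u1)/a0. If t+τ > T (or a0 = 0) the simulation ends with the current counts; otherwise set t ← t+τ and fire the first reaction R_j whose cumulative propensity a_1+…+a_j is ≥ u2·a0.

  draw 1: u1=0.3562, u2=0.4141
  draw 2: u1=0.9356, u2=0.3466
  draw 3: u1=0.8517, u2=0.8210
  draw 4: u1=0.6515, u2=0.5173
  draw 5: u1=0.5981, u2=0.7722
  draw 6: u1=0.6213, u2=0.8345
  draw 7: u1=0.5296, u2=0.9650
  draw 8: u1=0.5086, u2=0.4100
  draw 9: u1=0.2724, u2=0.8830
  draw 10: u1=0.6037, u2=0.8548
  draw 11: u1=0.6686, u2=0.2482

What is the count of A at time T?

A at T = 5

t=0.000: E=7 P=8 D=9 A=9 Y=8
Draw 1: a1=24.507, a2=2.583, a3=6.848, a0=33.938; τ=−ln(0.3562)/33.938=0.030 → t=0.030; u2·a0=0.4141·33.938=14.054 ≤ a1=24.507 → R1 fires; E=6 P=8 D=10 A=8 Y=9
Draw 2: a1=18.672, a2=2.296, a3=7.704, a0=28.672; τ=−ln(0.9356)/28.672=0.002 → t=0.033; u2·a0=0.3466·28.672=9.938 ≤ a1=18.672 → R1 fires; E=5 P=8 D=11 A=7 Y=10
Draw 3: a1=13.615, a2=2.009, a3=8.560, a0=24.184; τ=−ln(0.8517)/24.184=0.007 → t=0.039; u2·a0=0.8210·24.184=19.855; a1+a2=15.624 < 19.855 ≤ a1+…+a3=24.184 → R3 fires; E=5 P=7 D=11 A=7 Y=11
Draw 4: a1=13.615, a2=2.009, a3=8.239, a0=23.863; τ=−ln(0.6515)/23.863=0.018 → t=0.057; u2·a0=0.5173·23.863=12.344 ≤ a1=13.615 → R1 fires; E=4 P=7 D=12 A=6 Y=12
Draw 5: a1=9.336, a2=1.722, a3=8.988, a0=20.046; τ=−ln(0.5981)/20.046=0.026 → t=0.083; u2·a0=0.7722·20.046=15.480; a1+a2=11.058 < 15.480 ≤ a1+…+a3=20.046 → R3 fires; E=4 P=6 D=12 A=6 Y=13
Draw 6: a1=9.336, a2=1.722, a3=8.346, a0=19.404; τ=−ln(0.6213)/19.404=0.025 → t=0.107; u2·a0=0.8345·19.404=16.193; a1+a2=11.058 < 16.193 ≤ a1+…+a3=19.404 → R3 fires; E=4 P=5 D=12 A=6 Y=14
Draw 7: a1=9.336, a2=1.722, a3=7.490, a0=18.548; τ=−ln(0.5296)/18.548=0.034 → t=0.142; u2·a0=0.9650·18.548=17.899; a1+a2=11.058 < 17.899 ≤ a1+…+a3=18.548 → R3 fires; E=4 P=4 D=12 A=6 Y=15
Draw 8: a1=9.336, a2=1.722, a3=6.420, a0=17.478; τ=−ln(0.5086)/17.478=0.039 → t=0.180; u2·a0=0.4100·17.478=7.166 ≤ a1=9.336 → R1 fires; E=3 P=4 D=13 A=5 Y=16
Draw 9: a1=5.835, a2=1.435, a3=6.848, a0=14.118; τ=−ln(0.2724)/14.118=0.092 → t=0.273; u2·a0=0.8830·14.118=12.466; a1+a2=7.270 < 12.466 ≤ a1+…+a3=14.118 → R3 fires; E=3 P=3 D=13 A=5 Y=17
Draw 10: a1=5.835, a2=1.435, a3=5.457, a0=12.727; τ=−ln(0.6037)/12.727=0.040 → t=0.312; u2·a0=0.8548·12.727=10.879; a1+a2=7.270 < 10.879 ≤ a1+…+a3=12.727 → R3 fires; E=3 P=2 D=13 A=5 Y=18
Draw 11: a1=5.835, a2=1.435, a3=3.852, a0=11.122; τ=−ln(0.6686)/11.122=0.036 → t=0.348 > T=0.33: stop.
Read off A at T=0.33: 5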